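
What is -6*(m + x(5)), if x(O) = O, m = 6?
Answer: -66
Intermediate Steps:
-6*(m + x(5)) = -6*(6 + 5) = -6*11 = -66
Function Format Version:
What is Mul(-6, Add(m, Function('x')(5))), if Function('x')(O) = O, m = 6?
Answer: -66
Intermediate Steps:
Mul(-6, Add(m, Function('x')(5))) = Mul(-6, Add(6, 5)) = Mul(-6, 11) = -66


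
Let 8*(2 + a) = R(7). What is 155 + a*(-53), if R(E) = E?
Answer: 1717/8 ≈ 214.63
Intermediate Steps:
a = -9/8 (a = -2 + (⅛)*7 = -2 + 7/8 = -9/8 ≈ -1.1250)
155 + a*(-53) = 155 - 9/8*(-53) = 155 + 477/8 = 1717/8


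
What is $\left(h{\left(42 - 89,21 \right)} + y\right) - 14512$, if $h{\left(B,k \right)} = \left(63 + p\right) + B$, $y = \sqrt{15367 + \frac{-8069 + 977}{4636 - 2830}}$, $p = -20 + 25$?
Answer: $-14491 + \frac{\sqrt{1391909785}}{301} \approx -14367.0$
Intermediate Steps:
$p = 5$
$y = \frac{\sqrt{1391909785}}{301}$ ($y = \sqrt{15367 - \frac{7092}{1806}} = \sqrt{15367 - \frac{1182}{301}} = \sqrt{\frac{4624285}{301}} = \frac{\sqrt{1391909785}}{301} \approx 123.95$)
$h{\left(B,k \right)} = 68 + B$ ($h{\left(B,k \right)} = \left(63 + 5\right) + B = 68 + B$)
$\left(h{\left(42 - 89,21 \right)} + y\right) - 14512 = \left(\left(68 + \left(42 - 89\right)\right) + \frac{\sqrt{1391909785}}{301}\right) - 14512 = \left(\left(68 - 47\right) + \frac{\sqrt{1391909785}}{301}\right) - 14512 = \left(21 + \frac{\sqrt{1391909785}}{301}\right) - 14512 = -14491 + \frac{\sqrt{1391909785}}{301}$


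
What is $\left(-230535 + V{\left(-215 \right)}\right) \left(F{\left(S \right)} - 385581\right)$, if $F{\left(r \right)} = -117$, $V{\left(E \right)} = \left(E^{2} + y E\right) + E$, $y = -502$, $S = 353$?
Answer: $29542538310$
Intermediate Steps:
$V{\left(E \right)} = E^{2} - 501 E$ ($V{\left(E \right)} = \left(E^{2} - 502 E\right) + E = E^{2} - 501 E$)
$\left(-230535 + V{\left(-215 \right)}\right) \left(F{\left(S \right)} - 385581\right) = \left(-230535 - 215 \left(-501 - 215\right)\right) \left(-117 - 385581\right) = \left(-230535 - -153940\right) \left(-385698\right) = \left(-230535 + 153940\right) \left(-385698\right) = \left(-76595\right) \left(-385698\right) = 29542538310$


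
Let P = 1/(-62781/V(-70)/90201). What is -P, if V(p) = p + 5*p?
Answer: -12628140/20927 ≈ -603.44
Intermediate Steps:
V(p) = 6*p
P = 12628140/20927 (P = 1/(-62781/(6*(-70))/90201) = 1/(-62781/(-420)*(1/90201)) = 1/(-62781*(-1/420)*(1/90201)) = 1/((20927/140)*(1/90201)) = 1/(20927/12628140) = 12628140/20927 ≈ 603.44)
-P = -1*12628140/20927 = -12628140/20927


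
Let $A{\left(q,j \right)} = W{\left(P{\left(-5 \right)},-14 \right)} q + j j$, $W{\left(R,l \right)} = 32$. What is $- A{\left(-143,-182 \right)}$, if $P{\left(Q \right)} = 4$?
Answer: $-28548$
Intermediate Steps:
$A{\left(q,j \right)} = j^{2} + 32 q$ ($A{\left(q,j \right)} = 32 q + j j = 32 q + j^{2} = j^{2} + 32 q$)
$- A{\left(-143,-182 \right)} = - (\left(-182\right)^{2} + 32 \left(-143\right)) = - (33124 - 4576) = \left(-1\right) 28548 = -28548$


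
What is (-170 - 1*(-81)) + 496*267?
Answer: 132343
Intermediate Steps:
(-170 - 1*(-81)) + 496*267 = (-170 + 81) + 132432 = -89 + 132432 = 132343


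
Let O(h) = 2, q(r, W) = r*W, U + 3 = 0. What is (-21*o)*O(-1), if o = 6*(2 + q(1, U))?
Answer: 252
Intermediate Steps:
U = -3 (U = -3 + 0 = -3)
q(r, W) = W*r
o = -6 (o = 6*(2 - 3*1) = 6*(2 - 3) = 6*(-1) = -6)
(-21*o)*O(-1) = -21*(-6)*2 = 126*2 = 252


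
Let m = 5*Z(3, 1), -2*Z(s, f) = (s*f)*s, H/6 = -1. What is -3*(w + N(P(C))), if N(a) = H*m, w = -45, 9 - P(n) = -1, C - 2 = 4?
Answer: -270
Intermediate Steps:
C = 6 (C = 2 + 4 = 6)
P(n) = 10 (P(n) = 9 - 1*(-1) = 9 + 1 = 10)
H = -6 (H = 6*(-1) = -6)
Z(s, f) = -f*s**2/2 (Z(s, f) = -s*f*s/2 = -f*s*s/2 = -f*s**2/2)
m = -45/2 (m = 5*(-1/2*1*3**2) = 5*(-1/2*1*9) = 5*(-9/2) = -45/2 ≈ -22.500)
N(a) = 135 (N(a) = -6*(-45/2) = 135)
-3*(w + N(P(C))) = -3*(-45 + 135) = -3*90 = -270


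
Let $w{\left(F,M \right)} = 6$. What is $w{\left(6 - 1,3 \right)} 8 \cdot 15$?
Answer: $720$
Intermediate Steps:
$w{\left(6 - 1,3 \right)} 8 \cdot 15 = 6 \cdot 8 \cdot 15 = 48 \cdot 15 = 720$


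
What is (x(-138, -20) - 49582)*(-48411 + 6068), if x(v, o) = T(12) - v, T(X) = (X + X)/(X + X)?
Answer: 2093564949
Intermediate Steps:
T(X) = 1 (T(X) = (2*X)/((2*X)) = (2*X)*(1/(2*X)) = 1)
x(v, o) = 1 - v
(x(-138, -20) - 49582)*(-48411 + 6068) = ((1 - 1*(-138)) - 49582)*(-48411 + 6068) = ((1 + 138) - 49582)*(-42343) = (139 - 49582)*(-42343) = -49443*(-42343) = 2093564949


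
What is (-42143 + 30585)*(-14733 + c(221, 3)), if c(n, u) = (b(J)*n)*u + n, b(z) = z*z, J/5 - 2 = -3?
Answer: -23844154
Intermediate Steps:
J = -5 (J = 10 + 5*(-3) = 10 - 15 = -5)
b(z) = z²
c(n, u) = n + 25*n*u (c(n, u) = ((-5)²*n)*u + n = (25*n)*u + n = 25*n*u + n = n + 25*n*u)
(-42143 + 30585)*(-14733 + c(221, 3)) = (-42143 + 30585)*(-14733 + 221*(1 + 25*3)) = -11558*(-14733 + 221*(1 + 75)) = -11558*(-14733 + 221*76) = -11558*(-14733 + 16796) = -11558*2063 = -23844154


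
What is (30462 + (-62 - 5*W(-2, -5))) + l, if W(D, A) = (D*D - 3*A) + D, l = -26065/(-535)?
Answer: 3248918/107 ≈ 30364.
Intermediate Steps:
l = 5213/107 (l = -26065*(-1/535) = 5213/107 ≈ 48.720)
W(D, A) = D + D² - 3*A (W(D, A) = (D² - 3*A) + D = D + D² - 3*A)
(30462 + (-62 - 5*W(-2, -5))) + l = (30462 + (-62 - 5*(-2 + (-2)² - 3*(-5)))) + 5213/107 = (30462 + (-62 - 5*(-2 + 4 + 15))) + 5213/107 = (30462 + (-62 - 5*17)) + 5213/107 = (30462 + (-62 - 85)) + 5213/107 = (30462 - 147) + 5213/107 = 30315 + 5213/107 = 3248918/107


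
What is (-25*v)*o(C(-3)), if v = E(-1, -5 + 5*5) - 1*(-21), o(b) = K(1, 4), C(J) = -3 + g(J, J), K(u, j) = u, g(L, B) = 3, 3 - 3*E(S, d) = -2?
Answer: -1700/3 ≈ -566.67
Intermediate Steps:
E(S, d) = 5/3 (E(S, d) = 1 - 1/3*(-2) = 1 + 2/3 = 5/3)
C(J) = 0 (C(J) = -3 + 3 = 0)
o(b) = 1
v = 68/3 (v = 5/3 - 1*(-21) = 5/3 + 21 = 68/3 ≈ 22.667)
(-25*v)*o(C(-3)) = -25*68/3*1 = -1700/3*1 = -1700/3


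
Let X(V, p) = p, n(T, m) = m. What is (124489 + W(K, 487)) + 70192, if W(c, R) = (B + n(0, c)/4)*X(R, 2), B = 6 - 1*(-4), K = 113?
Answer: 389515/2 ≈ 1.9476e+5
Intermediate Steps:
B = 10 (B = 6 + 4 = 10)
W(c, R) = 20 + c/2 (W(c, R) = (10 + c/4)*2 = 20 + c/2)
(124489 + W(K, 487)) + 70192 = (124489 + (20 + (½)*113)) + 70192 = (124489 + (20 + 113/2)) + 70192 = (124489 + 153/2) + 70192 = 249131/2 + 70192 = 389515/2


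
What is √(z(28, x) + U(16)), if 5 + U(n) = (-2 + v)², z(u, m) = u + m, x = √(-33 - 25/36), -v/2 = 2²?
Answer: √(4428 + 6*I*√1213)/6 ≈ 11.094 + 0.26162*I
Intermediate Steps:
v = -8 (v = -2*2² = -2*4 = -8)
x = I*√1213/6 (x = √(-33 - 25*1/36) = √(-33 - 25/36) = √(-1213/36) = I*√1213/6 ≈ 5.8047*I)
z(u, m) = m + u
U(n) = 95 (U(n) = -5 + (-2 - 8)² = -5 + (-10)² = -5 + 100 = 95)
√(z(28, x) + U(16)) = √((I*√1213/6 + 28) + 95) = √((28 + I*√1213/6) + 95) = √(123 + I*√1213/6)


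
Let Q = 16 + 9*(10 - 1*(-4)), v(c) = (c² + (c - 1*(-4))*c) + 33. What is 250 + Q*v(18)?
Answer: 107176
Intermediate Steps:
v(c) = 33 + c² + c*(4 + c) (v(c) = (c² + (c + 4)*c) + 33 = (c² + (4 + c)*c) + 33 = (c² + c*(4 + c)) + 33 = 33 + c² + c*(4 + c))
Q = 142 (Q = 16 + 9*(10 + 4) = 16 + 9*14 = 16 + 126 = 142)
250 + Q*v(18) = 250 + 142*(33 + 2*18² + 4*18) = 250 + 142*(33 + 2*324 + 72) = 250 + 142*(33 + 648 + 72) = 250 + 142*753 = 250 + 106926 = 107176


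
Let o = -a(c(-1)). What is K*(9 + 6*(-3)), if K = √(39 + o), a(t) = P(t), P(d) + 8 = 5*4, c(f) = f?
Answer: -27*√3 ≈ -46.765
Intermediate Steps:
P(d) = 12 (P(d) = -8 + 5*4 = -8 + 20 = 12)
a(t) = 12
o = -12 (o = -1*12 = -12)
K = 3*√3 (K = √(39 - 12) = √27 = 3*√3 ≈ 5.1962)
K*(9 + 6*(-3)) = (3*√3)*(9 + 6*(-3)) = (3*√3)*(9 - 18) = (3*√3)*(-9) = -27*√3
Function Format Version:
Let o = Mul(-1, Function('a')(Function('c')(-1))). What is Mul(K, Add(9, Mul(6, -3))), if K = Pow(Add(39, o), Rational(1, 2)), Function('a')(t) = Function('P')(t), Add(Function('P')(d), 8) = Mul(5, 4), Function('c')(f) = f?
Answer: Mul(-27, Pow(3, Rational(1, 2))) ≈ -46.765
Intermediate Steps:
Function('P')(d) = 12 (Function('P')(d) = Add(-8, Mul(5, 4)) = Add(-8, 20) = 12)
Function('a')(t) = 12
o = -12 (o = Mul(-1, 12) = -12)
K = Mul(3, Pow(3, Rational(1, 2))) (K = Pow(Add(39, -12), Rational(1, 2)) = Pow(27, Rational(1, 2)) = Mul(3, Pow(3, Rational(1, 2))) ≈ 5.1962)
Mul(K, Add(9, Mul(6, -3))) = Mul(Mul(3, Pow(3, Rational(1, 2))), Add(9, Mul(6, -3))) = Mul(Mul(3, Pow(3, Rational(1, 2))), Add(9, -18)) = Mul(Mul(3, Pow(3, Rational(1, 2))), -9) = Mul(-27, Pow(3, Rational(1, 2)))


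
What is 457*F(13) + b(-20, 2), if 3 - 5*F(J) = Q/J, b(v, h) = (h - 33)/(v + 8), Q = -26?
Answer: 5515/12 ≈ 459.58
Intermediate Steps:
b(v, h) = (-33 + h)/(8 + v)
F(J) = ⅗ + 26/(5*J) (F(J) = ⅗ - (-26)/(5*J) = ⅗ + 26/(5*J))
457*F(13) + b(-20, 2) = 457*((⅕)*(26 + 3*13)/13) + (-33 + 2)/(8 - 20) = 457*((⅕)*(1/13)*(26 + 39)) - 31/(-12) = 457*((⅕)*(1/13)*65) - 1/12*(-31) = 457*1 + 31/12 = 457 + 31/12 = 5515/12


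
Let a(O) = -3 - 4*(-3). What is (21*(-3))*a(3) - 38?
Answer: -605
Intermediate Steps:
a(O) = 9 (a(O) = -3 + 12 = 9)
(21*(-3))*a(3) - 38 = (21*(-3))*9 - 38 = -63*9 - 38 = -567 - 38 = -605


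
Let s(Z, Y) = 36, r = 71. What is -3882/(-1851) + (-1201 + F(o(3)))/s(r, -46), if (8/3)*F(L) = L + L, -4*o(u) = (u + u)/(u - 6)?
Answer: -5553613/177696 ≈ -31.253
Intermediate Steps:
o(u) = -u/(2*(-6 + u)) (o(u) = -(u + u)/(4*(u - 6)) = -2*u/(4*(-6 + u)) = -u/(2*(-6 + u)))
F(L) = 3*L/4 (F(L) = 3*(L + L)/8 = 3*(2*L)/8 = 3*L/4)
-3882/(-1851) + (-1201 + F(o(3)))/s(r, -46) = -3882/(-1851) + (-1201 + 3*(-1*3/(-12 + 2*3))/4)/36 = -3882*(-1/1851) + (-1201 + 3*(-1*3/(-12 + 6))/4)*(1/36) = 1294/617 + (-1201 + 3*(-1*3/(-6))/4)*(1/36) = 1294/617 + (-1201 + 3*(-1*3*(-⅙))/4)*(1/36) = 1294/617 + (-1201 + (¾)*(½))*(1/36) = 1294/617 + (-1201 + 3/8)*(1/36) = 1294/617 - 9605/8*1/36 = 1294/617 - 9605/288 = -5553613/177696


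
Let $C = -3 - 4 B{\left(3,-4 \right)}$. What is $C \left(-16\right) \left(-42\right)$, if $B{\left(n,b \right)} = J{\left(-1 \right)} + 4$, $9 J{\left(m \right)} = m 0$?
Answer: $-12768$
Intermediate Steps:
$J{\left(m \right)} = 0$ ($J{\left(m \right)} = \frac{m 0}{9} = \frac{1}{9} \cdot 0 = 0$)
$B{\left(n,b \right)} = 4$ ($B{\left(n,b \right)} = 0 + 4 = 4$)
$C = -19$ ($C = -3 - 16 = -19$)
$C \left(-16\right) \left(-42\right) = \left(-19\right) \left(-16\right) \left(-42\right) = 304 \left(-42\right) = -12768$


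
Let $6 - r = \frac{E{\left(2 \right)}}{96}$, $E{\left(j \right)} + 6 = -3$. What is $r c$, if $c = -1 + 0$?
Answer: $- \frac{195}{32} \approx -6.0938$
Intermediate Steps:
$c = -1$
$E{\left(j \right)} = -9$ ($E{\left(j \right)} = -6 - 3 = -9$)
$r = \frac{195}{32}$ ($r = 6 - - \frac{9}{96} = 6 - \left(-9\right) \frac{1}{96} = 6 - - \frac{3}{32} = 6 + \frac{3}{32} = \frac{195}{32} \approx 6.0938$)
$r c = \frac{195}{32} \left(-1\right) = - \frac{195}{32}$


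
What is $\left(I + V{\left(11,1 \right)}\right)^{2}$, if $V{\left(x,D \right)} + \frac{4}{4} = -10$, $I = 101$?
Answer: $8100$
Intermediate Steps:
$V{\left(x,D \right)} = -11$ ($V{\left(x,D \right)} = -1 - 10 = -11$)
$\left(I + V{\left(11,1 \right)}\right)^{2} = \left(101 - 11\right)^{2} = 90^{2} = 8100$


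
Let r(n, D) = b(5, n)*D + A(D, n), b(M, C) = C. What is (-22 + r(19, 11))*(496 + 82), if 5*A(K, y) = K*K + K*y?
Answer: 146234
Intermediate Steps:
A(K, y) = K²/5 + K*y/5 (A(K, y) = (K*K + K*y)/5 = (K² + K*y)/5 = K²/5 + K*y/5)
r(n, D) = D*n + D*(D + n)/5 (r(n, D) = n*D + D*(D + n)/5 = D*n + D*(D + n)/5)
(-22 + r(19, 11))*(496 + 82) = (-22 + (⅕)*11*(11 + 6*19))*(496 + 82) = (-22 + (⅕)*11*(11 + 114))*578 = (-22 + (⅕)*11*125)*578 = (-22 + 275)*578 = 253*578 = 146234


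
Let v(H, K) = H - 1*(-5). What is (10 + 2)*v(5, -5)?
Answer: 120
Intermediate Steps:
v(H, K) = 5 + H (v(H, K) = H + 5 = 5 + H)
(10 + 2)*v(5, -5) = (10 + 2)*(5 + 5) = 12*10 = 120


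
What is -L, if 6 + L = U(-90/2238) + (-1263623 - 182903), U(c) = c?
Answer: 539556451/373 ≈ 1.4465e+6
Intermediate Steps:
L = -539556451/373 (L = -6 + (-90/2238 + (-1263623 - 182903)) = -6 + (-90*1/2238 - 1446526) = -6 + (-15/373 - 1446526) = -6 - 539554213/373 = -539556451/373 ≈ -1.4465e+6)
-L = -1*(-539556451/373) = 539556451/373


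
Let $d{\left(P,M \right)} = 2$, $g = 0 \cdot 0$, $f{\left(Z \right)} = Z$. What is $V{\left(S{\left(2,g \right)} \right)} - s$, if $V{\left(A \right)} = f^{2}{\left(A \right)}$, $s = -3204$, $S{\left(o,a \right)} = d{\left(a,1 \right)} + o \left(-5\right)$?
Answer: $3268$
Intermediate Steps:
$g = 0$
$S{\left(o,a \right)} = 2 - 5 o$ ($S{\left(o,a \right)} = 2 + o \left(-5\right) = 2 - 5 o$)
$V{\left(A \right)} = A^{2}$
$V{\left(S{\left(2,g \right)} \right)} - s = \left(2 - 10\right)^{2} - -3204 = \left(2 - 10\right)^{2} + 3204 = \left(-8\right)^{2} + 3204 = 64 + 3204 = 3268$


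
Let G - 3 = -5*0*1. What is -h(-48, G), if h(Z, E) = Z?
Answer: 48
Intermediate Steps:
G = 3 (G = 3 - 5*0*1 = 3 + 0*1 = 3 + 0 = 3)
-h(-48, G) = -1*(-48) = 48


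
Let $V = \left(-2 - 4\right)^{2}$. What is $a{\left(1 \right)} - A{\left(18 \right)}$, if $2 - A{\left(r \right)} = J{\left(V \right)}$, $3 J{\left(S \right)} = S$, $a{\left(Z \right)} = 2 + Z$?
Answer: $13$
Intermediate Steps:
$V = 36$ ($V = \left(-6\right)^{2} = 36$)
$J{\left(S \right)} = \frac{S}{3}$
$A{\left(r \right)} = -10$ ($A{\left(r \right)} = 2 - \frac{1}{3} \cdot 36 = 2 - 12 = -10$)
$a{\left(1 \right)} - A{\left(18 \right)} = \left(2 + 1\right) - -10 = 3 + 10 = 13$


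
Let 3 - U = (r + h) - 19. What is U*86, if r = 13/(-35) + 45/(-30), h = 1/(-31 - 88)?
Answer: 1221931/595 ≈ 2053.7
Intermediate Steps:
h = -1/119 (h = 1/(-119) = -1/119 ≈ -0.0084034)
r = -131/70 (r = 13*(-1/35) + 45*(-1/30) = -13/35 - 3/2 = -131/70 ≈ -1.8714)
U = 28417/1190 (U = 3 - ((-131/70 - 1/119) - 19) = 3 - (-2237/1190 - 19) = 3 - 1*(-24847/1190) = 3 + 24847/1190 = 28417/1190 ≈ 23.880)
U*86 = (28417/1190)*86 = 1221931/595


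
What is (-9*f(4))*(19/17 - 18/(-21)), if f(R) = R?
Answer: -8460/119 ≈ -71.092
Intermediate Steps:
(-9*f(4))*(19/17 - 18/(-21)) = (-9*4)*(19/17 - 18/(-21)) = -36*(19*(1/17) - 18*(-1/21)) = -36*(19/17 + 6/7) = -36*235/119 = -8460/119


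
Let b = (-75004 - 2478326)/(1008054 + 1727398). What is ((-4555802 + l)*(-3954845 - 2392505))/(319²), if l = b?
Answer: 1797768631440782725/6326416613 ≈ 2.8417e+8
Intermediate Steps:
b = -1276665/1367726 (b = -2553330/2735452 = -2553330*1/2735452 = -1276665/1367726 ≈ -0.93342)
l = -1276665/1367726 ≈ -0.93342
((-4555802 + l)*(-3954845 - 2392505))/(319²) = ((-4555802 - 1276665/1367726)*(-3954845 - 2392505))/(319²) = -6231090122917/1367726*(-6347350)/101761 = (19775454945848609975/683863)*(1/101761) = 1797768631440782725/6326416613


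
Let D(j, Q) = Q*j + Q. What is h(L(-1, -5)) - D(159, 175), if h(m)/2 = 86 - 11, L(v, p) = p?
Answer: -27850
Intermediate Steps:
h(m) = 150 (h(m) = 2*(86 - 11) = 2*75 = 150)
D(j, Q) = Q + Q*j
h(L(-1, -5)) - D(159, 175) = 150 - 175*(1 + 159) = 150 - 175*160 = 150 - 1*28000 = 150 - 28000 = -27850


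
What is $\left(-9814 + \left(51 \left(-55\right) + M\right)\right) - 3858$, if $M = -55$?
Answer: $-16532$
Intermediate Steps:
$\left(-9814 + \left(51 \left(-55\right) + M\right)\right) - 3858 = \left(-9814 + \left(51 \left(-55\right) - 55\right)\right) - 3858 = \left(-9814 - 2860\right) - 3858 = -12674 - 3858 = -16532$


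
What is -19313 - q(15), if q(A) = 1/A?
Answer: -289696/15 ≈ -19313.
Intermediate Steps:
-19313 - q(15) = -19313 - 1/15 = -289696/15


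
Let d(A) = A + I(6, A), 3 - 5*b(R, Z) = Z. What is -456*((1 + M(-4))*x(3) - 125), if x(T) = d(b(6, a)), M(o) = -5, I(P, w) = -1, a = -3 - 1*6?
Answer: 297768/5 ≈ 59554.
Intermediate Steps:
a = -9 (a = -3 - 6 = -9)
b(R, Z) = ⅗ - Z/5
d(A) = -1 + A (d(A) = A - 1 = -1 + A)
x(T) = 7/5 (x(T) = -1 + (⅗ - ⅕*(-9)) = -1 + (⅗ + 9/5) = -1 + 12/5 = 7/5)
-456*((1 + M(-4))*x(3) - 125) = -456*((1 - 5)*(7/5) - 125) = -456*(-4*7/5 - 125) = -456*(-28/5 - 125) = -456*(-653/5) = 297768/5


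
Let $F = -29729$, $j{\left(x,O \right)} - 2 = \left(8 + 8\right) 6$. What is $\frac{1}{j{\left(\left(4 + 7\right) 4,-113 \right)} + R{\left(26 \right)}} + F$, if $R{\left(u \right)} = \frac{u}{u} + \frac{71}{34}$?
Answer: $- \frac{102178539}{3437} \approx -29729.0$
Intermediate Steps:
$j{\left(x,O \right)} = 98$ ($j{\left(x,O \right)} = 2 + \left(8 + 8\right) 6 = 2 + 16 \cdot 6 = 2 + 96 = 98$)
$R{\left(u \right)} = \frac{105}{34}$ ($R{\left(u \right)} = 1 + 71 \cdot \frac{1}{34} = 1 + \frac{71}{34} = \frac{105}{34}$)
$\frac{1}{j{\left(\left(4 + 7\right) 4,-113 \right)} + R{\left(26 \right)}} + F = \frac{1}{98 + \frac{105}{34}} - 29729 = \frac{1}{\frac{3437}{34}} - 29729 = \frac{34}{3437} - 29729 = - \frac{102178539}{3437}$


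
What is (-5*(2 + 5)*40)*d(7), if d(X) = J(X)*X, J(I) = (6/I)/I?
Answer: -1200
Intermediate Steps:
J(I) = 6/I**2
d(X) = 6/X (d(X) = (6/X**2)*X = 6/X)
(-5*(2 + 5)*40)*d(7) = (-5*(2 + 5)*40)*(6/7) = (-5*7*40)*(6*(1/7)) = -35*40*(6/7) = -1400*6/7 = -1200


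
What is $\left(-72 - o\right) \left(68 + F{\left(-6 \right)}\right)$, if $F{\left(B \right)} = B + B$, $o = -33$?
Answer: $-2184$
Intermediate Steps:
$F{\left(B \right)} = 2 B$
$\left(-72 - o\right) \left(68 + F{\left(-6 \right)}\right) = \left(-72 - -33\right) \left(68 + 2 \left(-6\right)\right) = \left(-72 + 33\right) \left(68 - 12\right) = \left(-39\right) 56 = -2184$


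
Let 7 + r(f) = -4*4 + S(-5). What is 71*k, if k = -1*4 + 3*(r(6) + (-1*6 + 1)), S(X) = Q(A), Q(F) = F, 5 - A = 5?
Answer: -6248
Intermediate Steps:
A = 0 (A = 5 - 1*5 = 5 - 5 = 0)
S(X) = 0
r(f) = -23 (r(f) = -7 + (-4*4 + 0) = -7 + (-16 + 0) = -7 - 16 = -23)
k = -88 (k = -1*4 + 3*(-23 + (-1*6 + 1)) = -4 + 3*(-23 + (-6 + 1)) = -4 + 3*(-23 - 5) = -4 + 3*(-28) = -4 - 84 = -88)
71*k = 71*(-88) = -6248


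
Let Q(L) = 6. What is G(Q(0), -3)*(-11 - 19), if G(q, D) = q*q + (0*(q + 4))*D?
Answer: -1080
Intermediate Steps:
G(q, D) = q**2 (G(q, D) = q**2 + (0*(4 + q))*D = q**2 + 0*D = q**2 + 0 = q**2)
G(Q(0), -3)*(-11 - 19) = 6**2*(-11 - 19) = 36*(-30) = -1080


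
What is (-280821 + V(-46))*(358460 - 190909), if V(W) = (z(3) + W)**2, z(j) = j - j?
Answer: -46697301455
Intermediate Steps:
z(j) = 0
V(W) = W**2 (V(W) = (0 + W)**2 = W**2)
(-280821 + V(-46))*(358460 - 190909) = (-280821 + (-46)**2)*(358460 - 190909) = (-280821 + 2116)*167551 = -278705*167551 = -46697301455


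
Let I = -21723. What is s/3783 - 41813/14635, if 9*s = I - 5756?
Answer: -1825762376/498277845 ≈ -3.6641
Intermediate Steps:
s = -27479/9 (s = (-21723 - 5756)/9 = (⅑)*(-27479) = -27479/9 ≈ -3053.2)
s/3783 - 41813/14635 = -27479/9/3783 - 41813/14635 = -27479/9*1/3783 - 41813*1/14635 = -27479/34047 - 41813/14635 = -1825762376/498277845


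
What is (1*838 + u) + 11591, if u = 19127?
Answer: 31556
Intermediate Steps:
(1*838 + u) + 11591 = (1*838 + 19127) + 11591 = (838 + 19127) + 11591 = 19965 + 11591 = 31556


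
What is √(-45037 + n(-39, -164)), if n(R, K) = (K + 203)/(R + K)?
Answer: 5*I*√74237506/203 ≈ 212.22*I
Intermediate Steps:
n(R, K) = (203 + K)/(K + R)
√(-45037 + n(-39, -164)) = √(-45037 + (203 - 164)/(-164 - 39)) = √(-45037 + 39/(-203)) = √(-45037 - 1/203*39) = √(-45037 - 39/203) = √(-9142550/203) = 5*I*√74237506/203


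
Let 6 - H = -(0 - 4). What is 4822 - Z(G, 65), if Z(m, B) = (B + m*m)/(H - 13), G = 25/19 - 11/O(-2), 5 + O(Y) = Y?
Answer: 85414289/17689 ≈ 4828.7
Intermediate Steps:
O(Y) = -5 + Y
H = 2 (H = 6 - (-1)*(0 - 4) = 6 - (-1)*(-4) = 6 - 1*4 = 6 - 4 = 2)
G = 384/133 (G = 25/19 - 11/(-5 - 2) = 25*(1/19) - 11/(-7) = 25/19 - 11*(-⅐) = 25/19 + 11/7 = 384/133 ≈ 2.8872)
Z(m, B) = -B/11 - m²/11 (Z(m, B) = (B + m*m)/(2 - 13) = (B + m²)/(-11) = (B + m²)*(-1/11) = -B/11 - m²/11)
4822 - Z(G, 65) = 4822 - (-1/11*65 - (384/133)²/11) = 4822 - (-65/11 - 1/11*147456/17689) = 4822 - (-65/11 - 147456/194579) = 4822 - 1*(-117931/17689) = 4822 + 117931/17689 = 85414289/17689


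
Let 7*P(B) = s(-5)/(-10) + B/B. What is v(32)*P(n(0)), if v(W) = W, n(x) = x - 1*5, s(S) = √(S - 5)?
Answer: 32/7 - 16*I*√10/35 ≈ 4.5714 - 1.4456*I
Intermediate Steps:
s(S) = √(-5 + S)
n(x) = -5 + x (n(x) = x - 5 = -5 + x)
P(B) = ⅐ - I*√10/70 (P(B) = (√(-5 - 5)/(-10) + B/B)/7 = (√(-10)*(-⅒) + 1)/7 = ((I*√10)*(-⅒) + 1)/7 = (-I*√10/10 + 1)/7 = (1 - I*√10/10)/7 = ⅐ - I*√10/70)
v(32)*P(n(0)) = 32*(⅐ - I*√10/70) = 32/7 - 16*I*√10/35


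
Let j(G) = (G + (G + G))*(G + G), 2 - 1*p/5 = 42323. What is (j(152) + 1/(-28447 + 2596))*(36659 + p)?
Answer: -626931066297758/25851 ≈ -2.4252e+10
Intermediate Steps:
p = -211605 (p = 10 - 5*42323 = 10 - 211615 = -211605)
j(G) = 6*G² (j(G) = (G + 2*G)*(2*G) = (3*G)*(2*G) = 6*G²)
(j(152) + 1/(-28447 + 2596))*(36659 + p) = (6*152² + 1/(-28447 + 2596))*(36659 - 211605) = (6*23104 + 1/(-25851))*(-174946) = (138624 - 1/25851)*(-174946) = (3583569023/25851)*(-174946) = -626931066297758/25851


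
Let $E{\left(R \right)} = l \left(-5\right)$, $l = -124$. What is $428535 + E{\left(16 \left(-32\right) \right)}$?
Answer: $429155$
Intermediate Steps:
$E{\left(R \right)} = 620$ ($E{\left(R \right)} = \left(-124\right) \left(-5\right) = 620$)
$428535 + E{\left(16 \left(-32\right) \right)} = 428535 + 620 = 429155$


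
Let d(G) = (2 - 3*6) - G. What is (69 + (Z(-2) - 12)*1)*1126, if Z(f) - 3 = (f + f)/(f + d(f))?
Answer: 135683/2 ≈ 67842.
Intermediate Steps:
d(G) = -16 - G (d(G) = (2 - 18) - G = -16 - G)
Z(f) = 3 - f/8 (Z(f) = 3 + (f + f)/(f + (-16 - f)) = 3 + (2*f)/(-16) = 3 + (2*f)*(-1/16) = 3 - f/8)
(69 + (Z(-2) - 12)*1)*1126 = (69 + ((3 - 1/8*(-2)) - 12)*1)*1126 = (69 + ((3 + 1/4) - 12)*1)*1126 = (69 + (13/4 - 12)*1)*1126 = (69 - 35/4*1)*1126 = (69 - 35/4)*1126 = (241/4)*1126 = 135683/2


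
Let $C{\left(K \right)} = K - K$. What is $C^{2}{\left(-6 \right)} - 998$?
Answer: $-998$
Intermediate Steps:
$C{\left(K \right)} = 0$
$C^{2}{\left(-6 \right)} - 998 = 0^{2} - 998 = 0 - 998 = -998$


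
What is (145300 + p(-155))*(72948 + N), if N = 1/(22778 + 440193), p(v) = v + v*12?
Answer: 4839136867212065/462971 ≈ 1.0452e+10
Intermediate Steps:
p(v) = 13*v (p(v) = v + 12*v = 13*v)
N = 1/462971 ≈ 2.1600e-6
(145300 + p(-155))*(72948 + N) = (145300 + 13*(-155))*(72948 + 1/462971) = (145300 - 2015)*(33772808509/462971) = 143285*(33772808509/462971) = 4839136867212065/462971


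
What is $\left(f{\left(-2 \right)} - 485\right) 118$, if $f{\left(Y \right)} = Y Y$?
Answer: $-56758$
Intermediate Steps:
$f{\left(Y \right)} = Y^{2}$
$\left(f{\left(-2 \right)} - 485\right) 118 = \left(\left(-2\right)^{2} - 485\right) 118 = \left(4 - 485\right) 118 = \left(-481\right) 118 = -56758$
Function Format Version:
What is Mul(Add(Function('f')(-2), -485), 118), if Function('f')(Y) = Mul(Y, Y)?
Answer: -56758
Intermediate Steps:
Function('f')(Y) = Pow(Y, 2)
Mul(Add(Function('f')(-2), -485), 118) = Mul(Add(Pow(-2, 2), -485), 118) = Mul(Add(4, -485), 118) = Mul(-481, 118) = -56758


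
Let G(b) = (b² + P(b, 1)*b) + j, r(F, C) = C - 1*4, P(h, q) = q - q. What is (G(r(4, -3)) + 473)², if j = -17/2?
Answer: 1054729/4 ≈ 2.6368e+5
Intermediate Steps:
j = -17/2 (j = -17*½ = -17/2 ≈ -8.5000)
P(h, q) = 0
r(F, C) = -4 + C (r(F, C) = C - 4 = -4 + C)
G(b) = -17/2 + b² (G(b) = (b² + 0*b) - 17/2 = (b² + 0) - 17/2 = b² - 17/2 = -17/2 + b²)
(G(r(4, -3)) + 473)² = ((-17/2 + (-4 - 3)²) + 473)² = ((-17/2 + (-7)²) + 473)² = ((-17/2 + 49) + 473)² = (81/2 + 473)² = (1027/2)² = 1054729/4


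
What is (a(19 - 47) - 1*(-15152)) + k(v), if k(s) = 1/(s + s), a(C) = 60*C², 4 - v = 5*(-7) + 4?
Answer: 4353441/70 ≈ 62192.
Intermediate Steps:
v = 35 (v = 4 - (5*(-7) + 4) = 4 - (-35 + 4) = 4 - 1*(-31) = 4 + 31 = 35)
k(s) = 1/(2*s)
(a(19 - 47) - 1*(-15152)) + k(v) = (60*(19 - 47)² - 1*(-15152)) + (½)/35 = (60*(-28)² + 15152) + (½)*(1/35) = (60*784 + 15152) + 1/70 = (47040 + 15152) + 1/70 = 62192 + 1/70 = 4353441/70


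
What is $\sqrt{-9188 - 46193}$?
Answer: $i \sqrt{55381} \approx 235.33 i$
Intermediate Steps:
$\sqrt{-9188 - 46193} = \sqrt{-55381} = i \sqrt{55381}$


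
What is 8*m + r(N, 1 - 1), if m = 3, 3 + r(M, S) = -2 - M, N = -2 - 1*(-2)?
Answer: 19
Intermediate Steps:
N = 0 (N = -2 + 2 = 0)
r(M, S) = -5 - M (r(M, S) = -3 + (-2 - M) = -5 - M)
8*m + r(N, 1 - 1) = 8*3 + (-5 - 1*0) = 24 + (-5 + 0) = 24 - 5 = 19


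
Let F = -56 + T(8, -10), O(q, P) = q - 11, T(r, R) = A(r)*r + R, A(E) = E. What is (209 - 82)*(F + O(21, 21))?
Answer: 1016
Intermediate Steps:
T(r, R) = R + r² (T(r, R) = r*r + R = r² + R = R + r²)
O(q, P) = -11 + q
F = -2 (F = -56 + (-10 + 8²) = -56 + (-10 + 64) = -56 + 54 = -2)
(209 - 82)*(F + O(21, 21)) = (209 - 82)*(-2 + (-11 + 21)) = 127*(-2 + 10) = 127*8 = 1016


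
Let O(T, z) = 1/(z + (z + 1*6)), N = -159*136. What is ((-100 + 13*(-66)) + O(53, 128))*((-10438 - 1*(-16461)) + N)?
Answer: 3915772995/262 ≈ 1.4946e+7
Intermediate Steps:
N = -21624
O(T, z) = 1/(6 + 2*z) (O(T, z) = 1/(z + (z + 6)) = 1/(z + (6 + z)) = 1/(6 + 2*z))
((-100 + 13*(-66)) + O(53, 128))*((-10438 - 1*(-16461)) + N) = ((-100 + 13*(-66)) + 1/(2*(3 + 128)))*((-10438 - 1*(-16461)) - 21624) = ((-100 - 858) + (½)/131)*((-10438 + 16461) - 21624) = (-958 + (½)*(1/131))*(6023 - 21624) = (-958 + 1/262)*(-15601) = -250995/262*(-15601) = 3915772995/262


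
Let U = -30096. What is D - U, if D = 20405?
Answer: 50501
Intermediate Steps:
D - U = 20405 - 1*(-30096) = 20405 + 30096 = 50501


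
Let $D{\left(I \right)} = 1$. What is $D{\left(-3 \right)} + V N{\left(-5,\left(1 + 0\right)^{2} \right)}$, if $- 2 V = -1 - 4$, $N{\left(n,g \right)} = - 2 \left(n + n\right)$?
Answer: $51$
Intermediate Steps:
$N{\left(n,g \right)} = - 4 n$ ($N{\left(n,g \right)} = - 2 \cdot 2 n = - 4 n$)
$V = \frac{5}{2}$ ($V = - \frac{-1 - 4}{2} = \left(- \frac{1}{2}\right) \left(-5\right) = \frac{5}{2} \approx 2.5$)
$D{\left(-3 \right)} + V N{\left(-5,\left(1 + 0\right)^{2} \right)} = 1 + \frac{5 \left(\left(-4\right) \left(-5\right)\right)}{2} = 1 + \frac{5}{2} \cdot 20 = 1 + 50 = 51$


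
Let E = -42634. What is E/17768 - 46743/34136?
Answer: -285735481/75816056 ≈ -3.7688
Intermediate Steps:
E/17768 - 46743/34136 = -42634/17768 - 46743/34136 = -42634*1/17768 - 46743*1/34136 = -21317/8884 - 46743/34136 = -285735481/75816056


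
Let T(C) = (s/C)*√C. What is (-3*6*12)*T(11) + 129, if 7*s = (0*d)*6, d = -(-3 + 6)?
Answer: 129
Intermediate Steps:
d = -3 (d = -1*3 = -3)
s = 0 (s = ((0*(-3))*6)/7 = (0*6)/7 = (⅐)*0 = 0)
T(C) = 0 (T(C) = (0/C)*√C = 0*√C = 0)
(-3*6*12)*T(11) + 129 = (-3*6*12)*0 + 129 = -18*12*0 + 129 = -216*0 + 129 = 0 + 129 = 129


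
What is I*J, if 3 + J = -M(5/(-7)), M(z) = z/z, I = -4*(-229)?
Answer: -3664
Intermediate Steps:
I = 916
M(z) = 1
J = -4 (J = -3 - 1*1 = -3 - 1 = -4)
I*J = 916*(-4) = -3664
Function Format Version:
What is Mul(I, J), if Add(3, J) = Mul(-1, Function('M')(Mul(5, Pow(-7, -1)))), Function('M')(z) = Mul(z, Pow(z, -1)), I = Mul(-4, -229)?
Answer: -3664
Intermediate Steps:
I = 916
Function('M')(z) = 1
J = -4 (J = Add(-3, Mul(-1, 1)) = Add(-3, -1) = -4)
Mul(I, J) = Mul(916, -4) = -3664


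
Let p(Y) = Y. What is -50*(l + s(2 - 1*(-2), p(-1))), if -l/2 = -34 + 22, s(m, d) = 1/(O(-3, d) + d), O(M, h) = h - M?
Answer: -1250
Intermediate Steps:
s(m, d) = 1/(3 + 2*d) (s(m, d) = 1/((d - 1*(-3)) + d) = 1/((d + 3) + d) = 1/((3 + d) + d) = 1/(3 + 2*d))
l = 24 (l = -2*(-34 + 22) = -2*(-12) = 24)
-50*(l + s(2 - 1*(-2), p(-1))) = -50*(24 + 1/(3 + 2*(-1))) = -50*(24 + 1/(3 - 2)) = -50*(24 + 1/1) = -50*(24 + 1) = -50*25 = -1250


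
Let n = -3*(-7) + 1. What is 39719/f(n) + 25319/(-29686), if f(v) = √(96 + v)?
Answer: -25319/29686 + 39719*√118/118 ≈ 3655.6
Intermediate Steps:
n = 22 (n = 21 + 1 = 22)
39719/f(n) + 25319/(-29686) = 39719/(√(96 + 22)) + 25319/(-29686) = 39719/(√118) + 25319*(-1/29686) = 39719*(√118/118) - 25319/29686 = 39719*√118/118 - 25319/29686 = -25319/29686 + 39719*√118/118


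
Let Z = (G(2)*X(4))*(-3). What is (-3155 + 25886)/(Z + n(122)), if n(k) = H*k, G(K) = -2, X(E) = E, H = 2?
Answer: 22731/268 ≈ 84.817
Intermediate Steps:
n(k) = 2*k
Z = 24 (Z = -2*4*(-3) = -8*(-3) = 24)
(-3155 + 25886)/(Z + n(122)) = (-3155 + 25886)/(24 + 2*122) = 22731/(24 + 244) = 22731/268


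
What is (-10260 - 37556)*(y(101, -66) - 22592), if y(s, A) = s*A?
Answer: 1399000528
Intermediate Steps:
y(s, A) = A*s
(-10260 - 37556)*(y(101, -66) - 22592) = (-10260 - 37556)*(-66*101 - 22592) = -47816*(-6666 - 22592) = -47816*(-29258) = 1399000528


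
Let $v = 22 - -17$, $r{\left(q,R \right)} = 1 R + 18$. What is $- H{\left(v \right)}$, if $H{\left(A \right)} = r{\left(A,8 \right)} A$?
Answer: $-1014$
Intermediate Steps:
$r{\left(q,R \right)} = 18 + R$ ($r{\left(q,R \right)} = R + 18 = 18 + R$)
$v = 39$ ($v = 22 + 17 = 39$)
$H{\left(A \right)} = 26 A$ ($H{\left(A \right)} = \left(18 + 8\right) A = 26 A$)
$- H{\left(v \right)} = - 26 \cdot 39 = \left(-1\right) 1014 = -1014$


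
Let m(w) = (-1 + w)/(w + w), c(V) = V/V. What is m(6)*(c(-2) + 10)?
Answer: 55/12 ≈ 4.5833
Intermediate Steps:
c(V) = 1
m(w) = (-1 + w)/(2*w) (m(w) = (-1 + w)/((2*w)) = (-1 + w)*(1/(2*w)) = (-1 + w)/(2*w))
m(6)*(c(-2) + 10) = ((1/2)*(-1 + 6)/6)*(1 + 10) = ((1/2)*(1/6)*5)*11 = (5/12)*11 = 55/12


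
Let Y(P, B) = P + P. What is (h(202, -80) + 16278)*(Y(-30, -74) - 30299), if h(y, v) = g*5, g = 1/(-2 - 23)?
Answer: -2470888651/5 ≈ -4.9418e+8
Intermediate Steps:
Y(P, B) = 2*P
g = -1/25 (g = 1/(-25) = -1/25 ≈ -0.040000)
h(y, v) = -⅕ (h(y, v) = -1/25*5 = -⅕)
(h(202, -80) + 16278)*(Y(-30, -74) - 30299) = (-⅕ + 16278)*(2*(-30) - 30299) = 81389*(-60 - 30299)/5 = (81389/5)*(-30359) = -2470888651/5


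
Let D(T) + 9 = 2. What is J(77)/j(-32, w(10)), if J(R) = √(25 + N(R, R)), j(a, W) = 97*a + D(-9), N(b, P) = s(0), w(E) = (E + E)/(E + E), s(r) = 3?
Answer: -2*√7/3111 ≈ -0.0017009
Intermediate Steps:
D(T) = -7 (D(T) = -9 + 2 = -7)
w(E) = 1 (w(E) = (2*E)/((2*E)) = (2*E)*(1/(2*E)) = 1)
N(b, P) = 3
j(a, W) = -7 + 97*a (j(a, W) = 97*a - 7 = -7 + 97*a)
J(R) = 2*√7 (J(R) = √(25 + 3) = √28 = 2*√7)
J(77)/j(-32, w(10)) = (2*√7)/(-7 + 97*(-32)) = (2*√7)/(-7 - 3104) = (2*√7)/(-3111) = (2*√7)*(-1/3111) = -2*√7/3111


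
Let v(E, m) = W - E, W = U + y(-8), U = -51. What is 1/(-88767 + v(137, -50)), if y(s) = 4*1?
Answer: -1/88951 ≈ -1.1242e-5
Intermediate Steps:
y(s) = 4
W = -47 (W = -51 + 4 = -47)
v(E, m) = -47 - E
1/(-88767 + v(137, -50)) = 1/(-88767 + (-47 - 1*137)) = 1/(-88767 + (-47 - 137)) = 1/(-88767 - 184) = 1/(-88951) = -1/88951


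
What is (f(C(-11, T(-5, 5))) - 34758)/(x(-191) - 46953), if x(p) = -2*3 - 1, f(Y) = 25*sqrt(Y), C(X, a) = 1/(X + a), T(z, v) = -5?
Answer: 17379/23480 - 5*I/37568 ≈ 0.74016 - 0.00013309*I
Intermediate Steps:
x(p) = -7 (x(p) = -6 - 1 = -7)
(f(C(-11, T(-5, 5))) - 34758)/(x(-191) - 46953) = (25*sqrt(1/(-11 - 5)) - 34758)/(-7 - 46953) = (25*sqrt(1/(-16)) - 34758)/(-46960) = (25*sqrt(-1/16) - 34758)*(-1/46960) = (25*(I/4) - 34758)*(-1/46960) = (25*I/4 - 34758)*(-1/46960) = (-34758 + 25*I/4)*(-1/46960) = 17379/23480 - 5*I/37568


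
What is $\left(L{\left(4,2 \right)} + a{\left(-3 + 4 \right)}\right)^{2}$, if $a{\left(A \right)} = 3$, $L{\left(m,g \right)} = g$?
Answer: $25$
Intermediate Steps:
$\left(L{\left(4,2 \right)} + a{\left(-3 + 4 \right)}\right)^{2} = \left(2 + 3\right)^{2} = 5^{2} = 25$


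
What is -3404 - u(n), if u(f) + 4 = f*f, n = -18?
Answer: -3724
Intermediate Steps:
u(f) = -4 + f² (u(f) = -4 + f*f = -4 + f²)
-3404 - u(n) = -3404 - (-4 + (-18)²) = -3404 - (-4 + 324) = -3404 - 1*320 = -3404 - 320 = -3724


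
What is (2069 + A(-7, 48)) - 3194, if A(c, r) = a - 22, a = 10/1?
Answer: -1137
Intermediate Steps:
a = 10 (a = 10*1 = 10)
A(c, r) = -12 (A(c, r) = 10 - 22 = -12)
(2069 + A(-7, 48)) - 3194 = (2069 - 12) - 3194 = 2057 - 3194 = -1137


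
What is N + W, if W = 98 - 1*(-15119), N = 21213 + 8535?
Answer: 44965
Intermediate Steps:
N = 29748
W = 15217 (W = 98 + 15119 = 15217)
N + W = 29748 + 15217 = 44965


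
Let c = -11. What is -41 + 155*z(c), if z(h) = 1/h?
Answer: -606/11 ≈ -55.091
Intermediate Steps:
-41 + 155*z(c) = -41 + 155/(-11) = -41 + 155*(-1/11) = -41 - 155/11 = -606/11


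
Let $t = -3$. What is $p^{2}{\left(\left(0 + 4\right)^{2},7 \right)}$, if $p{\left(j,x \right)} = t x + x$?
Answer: $196$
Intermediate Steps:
$p{\left(j,x \right)} = - 2 x$ ($p{\left(j,x \right)} = - 3 x + x = - 2 x$)
$p^{2}{\left(\left(0 + 4\right)^{2},7 \right)} = \left(\left(-2\right) 7\right)^{2} = \left(-14\right)^{2} = 196$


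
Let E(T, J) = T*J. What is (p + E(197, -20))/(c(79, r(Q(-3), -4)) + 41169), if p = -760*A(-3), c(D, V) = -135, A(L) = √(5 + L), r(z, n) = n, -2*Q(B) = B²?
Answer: -1970/20517 - 380*√2/20517 ≈ -0.12221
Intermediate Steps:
E(T, J) = J*T
Q(B) = -B²/2
p = -760*√2 (p = -760*√(5 - 3) = -760*√2 ≈ -1074.8)
(p + E(197, -20))/(c(79, r(Q(-3), -4)) + 41169) = (-760*√2 - 20*197)/(-135 + 41169) = (-760*√2 - 3940)/41034 = (-3940 - 760*√2)*(1/41034) = -1970/20517 - 380*√2/20517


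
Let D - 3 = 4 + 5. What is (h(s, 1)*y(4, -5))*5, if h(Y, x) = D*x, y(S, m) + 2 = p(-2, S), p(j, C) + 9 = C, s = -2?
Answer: -420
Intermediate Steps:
D = 12 (D = 3 + (4 + 5) = 3 + 9 = 12)
p(j, C) = -9 + C
y(S, m) = -11 + S (y(S, m) = -2 + (-9 + S) = -11 + S)
h(Y, x) = 12*x
(h(s, 1)*y(4, -5))*5 = ((12*1)*(-11 + 4))*5 = (12*(-7))*5 = -84*5 = -420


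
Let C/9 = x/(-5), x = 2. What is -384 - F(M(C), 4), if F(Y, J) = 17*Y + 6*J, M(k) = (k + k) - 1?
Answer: -1343/5 ≈ -268.60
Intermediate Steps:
C = -18/5 (C = 9*(2/(-5)) = 9*(2*(-1/5)) = 9*(-2/5) = -18/5 ≈ -3.6000)
M(k) = -1 + 2*k (M(k) = 2*k - 1 = -1 + 2*k)
F(Y, J) = 6*J + 17*Y
-384 - F(M(C), 4) = -384 - (6*4 + 17*(-1 + 2*(-18/5))) = -384 - (24 + 17*(-1 - 36/5)) = -384 - (24 + 17*(-41/5)) = -384 - (24 - 697/5) = -384 - 1*(-577/5) = -384 + 577/5 = -1343/5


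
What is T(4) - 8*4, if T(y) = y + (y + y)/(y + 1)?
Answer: -132/5 ≈ -26.400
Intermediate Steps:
T(y) = y + 2*y/(1 + y) (T(y) = y + (2*y)/(1 + y) = y + 2*y/(1 + y))
T(4) - 8*4 = 4*(3 + 4)/(1 + 4) - 8*4 = 4*7/5 - 32 = 4*(⅕)*7 - 32 = 28/5 - 32 = -132/5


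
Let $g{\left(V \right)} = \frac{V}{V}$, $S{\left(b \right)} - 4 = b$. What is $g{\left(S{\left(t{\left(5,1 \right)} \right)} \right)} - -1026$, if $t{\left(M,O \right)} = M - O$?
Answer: $1027$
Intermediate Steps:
$S{\left(b \right)} = 4 + b$
$g{\left(V \right)} = 1$
$g{\left(S{\left(t{\left(5,1 \right)} \right)} \right)} - -1026 = 1 - -1026 = 1 + 1026 = 1027$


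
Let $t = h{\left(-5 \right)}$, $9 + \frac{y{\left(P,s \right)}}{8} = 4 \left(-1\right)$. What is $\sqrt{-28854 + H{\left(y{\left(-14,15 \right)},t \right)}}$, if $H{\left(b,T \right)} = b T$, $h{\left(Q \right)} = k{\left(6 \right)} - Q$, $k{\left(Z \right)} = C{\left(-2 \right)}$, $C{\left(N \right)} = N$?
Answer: $i \sqrt{29166} \approx 170.78 i$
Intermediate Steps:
$k{\left(Z \right)} = -2$
$y{\left(P,s \right)} = -104$ ($y{\left(P,s \right)} = -72 + 8 \cdot 4 \left(-1\right) = -72 + 8 \left(-4\right) = -72 - 32 = -104$)
$h{\left(Q \right)} = -2 - Q$
$t = 3$ ($t = -2 - -5 = -2 + 5 = 3$)
$H{\left(b,T \right)} = T b$
$\sqrt{-28854 + H{\left(y{\left(-14,15 \right)},t \right)}} = \sqrt{-28854 + 3 \left(-104\right)} = \sqrt{-28854 - 312} = \sqrt{-29166} = i \sqrt{29166}$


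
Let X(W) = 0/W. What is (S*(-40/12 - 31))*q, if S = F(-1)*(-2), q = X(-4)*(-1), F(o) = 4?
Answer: 0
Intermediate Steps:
X(W) = 0
q = 0 (q = 0*(-1) = 0)
S = -8 (S = 4*(-2) = -8)
(S*(-40/12 - 31))*q = -8*(-40/12 - 31)*0 = -8*(-40*1/12 - 31)*0 = -8*(-10/3 - 31)*0 = -8*(-103/3)*0 = (824/3)*0 = 0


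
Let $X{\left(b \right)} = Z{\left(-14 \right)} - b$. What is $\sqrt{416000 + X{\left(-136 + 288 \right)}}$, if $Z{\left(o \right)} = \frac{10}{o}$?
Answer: $\frac{\sqrt{20376517}}{7} \approx 644.86$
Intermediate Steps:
$X{\left(b \right)} = - \frac{5}{7} - b$ ($X{\left(b \right)} = \frac{10}{-14} - b = 10 \left(- \frac{1}{14}\right) - b = - \frac{5}{7} - b$)
$\sqrt{416000 + X{\left(-136 + 288 \right)}} = \sqrt{416000 - \frac{1069}{7}} = \sqrt{\frac{2910931}{7}} = \frac{\sqrt{20376517}}{7}$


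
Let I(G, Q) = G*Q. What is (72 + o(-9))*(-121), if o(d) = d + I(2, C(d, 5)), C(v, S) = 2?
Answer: -8107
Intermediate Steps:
o(d) = 4 + d (o(d) = d + 2*2 = d + 4 = 4 + d)
(72 + o(-9))*(-121) = (72 + (4 - 9))*(-121) = (72 - 5)*(-121) = 67*(-121) = -8107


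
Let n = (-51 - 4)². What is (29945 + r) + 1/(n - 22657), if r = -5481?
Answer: 480277247/19632 ≈ 24464.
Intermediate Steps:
n = 3025 (n = (-55)² = 3025)
(29945 + r) + 1/(n - 22657) = (29945 - 5481) + 1/(3025 - 22657) = 24464 + 1/(-19632) = 24464 - 1/19632 = 480277247/19632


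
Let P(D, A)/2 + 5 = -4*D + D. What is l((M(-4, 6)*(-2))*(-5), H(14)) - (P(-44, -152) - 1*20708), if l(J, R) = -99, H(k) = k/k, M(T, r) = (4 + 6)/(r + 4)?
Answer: 20355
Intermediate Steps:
M(T, r) = 10/(4 + r)
H(k) = 1
P(D, A) = -10 - 6*D (P(D, A) = -10 + 2*(-4*D + D) = -10 + 2*(-3*D) = -10 - 6*D)
l((M(-4, 6)*(-2))*(-5), H(14)) - (P(-44, -152) - 1*20708) = -99 - ((-10 - 6*(-44)) - 1*20708) = -99 - ((-10 + 264) - 20708) = -99 - (254 - 20708) = -99 - 1*(-20454) = -99 + 20454 = 20355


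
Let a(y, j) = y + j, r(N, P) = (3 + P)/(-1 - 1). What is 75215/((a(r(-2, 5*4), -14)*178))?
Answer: -75215/4539 ≈ -16.571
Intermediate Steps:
r(N, P) = -3/2 - P/2 (r(N, P) = (3 + P)/(-2) = (3 + P)*(-½) = -3/2 - P/2)
a(y, j) = j + y
75215/((a(r(-2, 5*4), -14)*178)) = 75215/(((-14 + (-3/2 - 5*4/2))*178)) = 75215/(((-14 + (-3/2 - ½*20))*178)) = 75215/(((-14 + (-3/2 - 10))*178)) = 75215/(((-14 - 23/2)*178)) = 75215/((-51/2*178)) = 75215/(-4539) = 75215*(-1/4539) = -75215/4539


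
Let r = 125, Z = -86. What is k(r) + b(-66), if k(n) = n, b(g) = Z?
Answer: 39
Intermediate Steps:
b(g) = -86
k(r) + b(-66) = 125 - 86 = 39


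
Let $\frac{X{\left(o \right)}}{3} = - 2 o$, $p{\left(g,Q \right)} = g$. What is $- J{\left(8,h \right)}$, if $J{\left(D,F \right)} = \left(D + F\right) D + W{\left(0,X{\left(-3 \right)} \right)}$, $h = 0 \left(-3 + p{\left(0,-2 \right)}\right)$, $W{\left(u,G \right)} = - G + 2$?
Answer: $-48$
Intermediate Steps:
$X{\left(o \right)} = - 6 o$ ($X{\left(o \right)} = 3 \left(- 2 o\right) = - 6 o$)
$W{\left(u,G \right)} = 2 - G$
$h = 0$ ($h = 0 \left(-3 + 0\right) = 0 \left(-3\right) = 0$)
$J{\left(D,F \right)} = -16 + D \left(D + F\right)$ ($J{\left(D,F \right)} = \left(D + F\right) D + \left(2 - \left(-6\right) \left(-3\right)\right) = D \left(D + F\right) + \left(2 - 18\right) = D \left(D + F\right) - 16 = -16 + D \left(D + F\right)$)
$- J{\left(8,h \right)} = - (-16 + 8^{2} + 8 \cdot 0) = - (-16 + 64 + 0) = \left(-1\right) 48 = -48$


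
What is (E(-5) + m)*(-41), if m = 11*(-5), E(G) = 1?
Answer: 2214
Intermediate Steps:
m = -55
(E(-5) + m)*(-41) = (1 - 55)*(-41) = -54*(-41) = 2214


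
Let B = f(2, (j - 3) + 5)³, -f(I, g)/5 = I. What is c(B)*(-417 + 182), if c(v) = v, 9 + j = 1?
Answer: 235000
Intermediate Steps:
j = -8 (j = -9 + 1 = -8)
f(I, g) = -5*I
B = -1000 (B = (-5*2)³ = (-10)³ = -1000)
c(B)*(-417 + 182) = -1000*(-417 + 182) = -1000*(-235) = 235000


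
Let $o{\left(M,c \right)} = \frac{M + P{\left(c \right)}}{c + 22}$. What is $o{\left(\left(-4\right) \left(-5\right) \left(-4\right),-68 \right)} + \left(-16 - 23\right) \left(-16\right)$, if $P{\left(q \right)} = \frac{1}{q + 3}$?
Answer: $\frac{1870961}{2990} \approx 625.74$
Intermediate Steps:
$P{\left(q \right)} = \frac{1}{3 + q}$
$o{\left(M,c \right)} = \frac{M + \frac{1}{3 + c}}{22 + c}$ ($o{\left(M,c \right)} = \frac{M + \frac{1}{3 + c}}{c + 22} = \frac{M + \frac{1}{3 + c}}{22 + c}$)
$o{\left(\left(-4\right) \left(-5\right) \left(-4\right),-68 \right)} + \left(-16 - 23\right) \left(-16\right) = \frac{1 + \left(-4\right) \left(-5\right) \left(-4\right) \left(3 - 68\right)}{\left(3 - 68\right) \left(22 - 68\right)} + \left(-16 - 23\right) \left(-16\right) = \frac{1 + 20 \left(-4\right) \left(-65\right)}{\left(-65\right) \left(-46\right)} - -624 = \left(- \frac{1}{65}\right) \left(- \frac{1}{46}\right) \left(1 - -5200\right) + 624 = \left(- \frac{1}{65}\right) \left(- \frac{1}{46}\right) \left(1 + 5200\right) + 624 = \left(- \frac{1}{65}\right) \left(- \frac{1}{46}\right) 5201 + 624 = \frac{5201}{2990} + 624 = \frac{1870961}{2990}$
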